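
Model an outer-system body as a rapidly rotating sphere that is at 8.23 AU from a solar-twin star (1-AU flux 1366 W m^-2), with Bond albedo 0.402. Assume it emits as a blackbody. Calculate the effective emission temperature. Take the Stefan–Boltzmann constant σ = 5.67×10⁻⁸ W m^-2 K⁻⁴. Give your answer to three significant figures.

85.4 kelvin

By the inverse-square law, S = 1366/8.23² = 20.17 W m^-2.
Absorbed flux (global mean): S(1−α)/4 = 20.17·0.598/4 = 3.015 W m^-2.
Balancing against σT⁴: T = (3.015/5.67×10⁻⁸)^(1/4) = 85.39 K.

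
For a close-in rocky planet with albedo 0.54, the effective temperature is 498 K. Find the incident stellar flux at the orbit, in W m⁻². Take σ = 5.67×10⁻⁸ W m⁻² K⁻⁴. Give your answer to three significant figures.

From S(1−α)/4 = σT⁴: S = 4σT⁴/(1−α).
The emitted flux is σT⁴ = 3487 W m⁻².
S = 4·3487/0.46 = 30330 W m⁻².

30300 W m⁻²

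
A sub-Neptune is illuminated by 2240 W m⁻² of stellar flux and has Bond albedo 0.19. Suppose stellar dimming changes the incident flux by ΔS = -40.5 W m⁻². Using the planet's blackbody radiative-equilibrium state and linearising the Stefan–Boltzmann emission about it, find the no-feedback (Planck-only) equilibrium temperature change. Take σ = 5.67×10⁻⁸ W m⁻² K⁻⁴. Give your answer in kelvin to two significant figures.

-1.4 kelvin

Unperturbed T_e = [2240·(1−0.19)/(4σ)]^¼ = 299.1 K.
Only a fraction (1−α) is absorbed and it's spread over 4πR², so ΔF = (1−α)ΔS/4 = -8.201 W m⁻².
The Planck feedback parameter is 4σT_e³ = 6.067 W m⁻²/K.
Hence the no-feedback warming is ΔF/(4σT_e³) = -1.35 K.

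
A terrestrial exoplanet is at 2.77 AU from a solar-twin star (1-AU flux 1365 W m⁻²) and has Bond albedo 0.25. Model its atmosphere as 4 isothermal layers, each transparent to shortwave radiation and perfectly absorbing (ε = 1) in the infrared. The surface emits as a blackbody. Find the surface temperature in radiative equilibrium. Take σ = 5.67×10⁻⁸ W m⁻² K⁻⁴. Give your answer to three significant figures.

233 K

By the inverse-square law, S = 1365/2.77² = 177.9 W m⁻².
Top-of-atmosphere balance: σT_e⁴ = S(1−α)/4 = 33.36 W m⁻² → T_e = 155.7 K.
For an N-layer opaque stack, T_s⁴ = (N+1)T_e⁴, hence T_s = (5)^(1/4)×155.7 K = 232.9 K.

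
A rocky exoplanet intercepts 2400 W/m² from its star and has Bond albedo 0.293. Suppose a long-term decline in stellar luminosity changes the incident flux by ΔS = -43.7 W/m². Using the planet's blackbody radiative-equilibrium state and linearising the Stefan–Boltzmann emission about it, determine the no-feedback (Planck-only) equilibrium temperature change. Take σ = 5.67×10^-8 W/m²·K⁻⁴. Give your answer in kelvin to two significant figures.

Unperturbed T_e = [2400·(1−0.293)/(4σ)]^¼ = 294.1 K.
ΔF = Δ[S(1−α)]/4 = (1−0.293)·-43.7/4 = -7.724 W/m².
Planck response: λ_P = 4σT_e³ = 4·5.67×10⁻⁸·(294.1)³ = 5.769 W/m²/K.
Hence the no-feedback warming is ΔF/(4σT_e³) = -1.34 K.

-1.3 K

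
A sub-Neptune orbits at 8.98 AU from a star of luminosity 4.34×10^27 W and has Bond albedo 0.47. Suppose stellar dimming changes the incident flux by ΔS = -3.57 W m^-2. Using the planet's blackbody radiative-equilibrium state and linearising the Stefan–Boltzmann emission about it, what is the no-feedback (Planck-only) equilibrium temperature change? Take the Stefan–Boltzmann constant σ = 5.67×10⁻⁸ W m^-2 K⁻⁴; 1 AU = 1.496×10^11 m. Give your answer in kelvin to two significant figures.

-0.68 kelvin

Orbital distance: d = 8.98 AU = 1.343×10^12 m.
Flux at the orbit: S = L/(4πd²) = 4.34×10^27/(4π·(1.34×10^12)²) = 191.4 W m^-2.
The baseline emission temperature is T_e = 145.4 K.
TOA radiative forcing: ΔF = (1−α)ΔS/4 = 0.53·(-3.57)/4 = -0.4730 W m^-2.
The Planck feedback parameter is 4σT_e³ = 0.6975 W m^-2/K.
Hence the no-feedback warming is ΔF/(4σT_e³) = -0.678 K.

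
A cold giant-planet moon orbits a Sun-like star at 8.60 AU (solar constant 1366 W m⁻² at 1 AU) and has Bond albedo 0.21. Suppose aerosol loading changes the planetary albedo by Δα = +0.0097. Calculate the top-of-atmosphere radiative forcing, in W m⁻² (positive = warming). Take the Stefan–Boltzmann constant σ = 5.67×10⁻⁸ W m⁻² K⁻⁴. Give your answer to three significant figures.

-0.0448 W m⁻²

Irradiance scales as 1/d², so S = 1366 W m⁻² × (1/8.60)² = 18.47 W m⁻².
ΔF = −(S/4)Δα = −(18.47/4)×(+0.0097) = -0.04479 W m⁻².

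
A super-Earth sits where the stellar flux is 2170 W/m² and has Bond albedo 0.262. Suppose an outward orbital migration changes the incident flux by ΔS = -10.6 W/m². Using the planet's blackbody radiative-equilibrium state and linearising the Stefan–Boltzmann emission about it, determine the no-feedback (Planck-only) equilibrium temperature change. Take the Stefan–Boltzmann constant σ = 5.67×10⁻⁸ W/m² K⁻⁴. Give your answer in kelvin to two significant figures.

-0.35 K

Unperturbed T_e = [2170·(1−0.262)/(4σ)]^¼ = 289.9 K.
ΔF = Δ[S(1−α)]/4 = (1−0.262)·-10.6/4 = -1.956 W/m².
The Planck feedback parameter is 4σT_e³ = 5.525 W/m²/K.
So ΔT₀ = -1.956/5.525 = -0.354 K.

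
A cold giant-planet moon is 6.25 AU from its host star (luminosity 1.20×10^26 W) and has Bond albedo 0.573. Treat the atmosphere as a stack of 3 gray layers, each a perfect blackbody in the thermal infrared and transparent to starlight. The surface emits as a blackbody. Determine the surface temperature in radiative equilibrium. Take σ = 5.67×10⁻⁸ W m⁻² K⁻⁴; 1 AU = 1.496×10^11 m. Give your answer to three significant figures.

Orbital distance: d = 6.25 AU = 9.350×10^11 m.
Spreading L over a sphere of radius d: S = 1.20×10^26/(4π·9.35×10^11²) = 10.92 W m⁻².
The effective emission temperature is T_e = [S(1−α)/(4σ)]^¼ = 67.34 K.
Layer-by-layer balance gives σT_s⁴ = (N+1)σT_e⁴, so T_s = 4^¼·67.34 = 95.24 K.

95.2 K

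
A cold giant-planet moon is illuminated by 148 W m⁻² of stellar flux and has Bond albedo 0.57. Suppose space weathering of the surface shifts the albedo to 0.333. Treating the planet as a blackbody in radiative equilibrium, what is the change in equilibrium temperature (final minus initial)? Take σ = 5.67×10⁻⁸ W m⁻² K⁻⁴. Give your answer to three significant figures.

With α = 0.57, T₁ = 129.4 K.
After:  T₂ = [148.0·0.667/(4σ)]^(1/4) = 144.4 K.
ΔT = T₂ − T₁ = 15.01 K.

15.0 K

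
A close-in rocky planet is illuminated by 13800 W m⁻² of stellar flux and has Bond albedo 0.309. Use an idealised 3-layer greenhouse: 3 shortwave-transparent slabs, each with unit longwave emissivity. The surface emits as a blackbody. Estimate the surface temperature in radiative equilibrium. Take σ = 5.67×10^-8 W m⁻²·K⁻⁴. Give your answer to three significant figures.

640 kelvin

Top-of-atmosphere balance: σT_e⁴ = S(1−α)/4 = 2384 W m⁻² → T_e = 452.8 K.
Layer-by-layer balance gives σT_s⁴ = (N+1)σT_e⁴, so T_s = 4^¼·452.8 = 640.4 K.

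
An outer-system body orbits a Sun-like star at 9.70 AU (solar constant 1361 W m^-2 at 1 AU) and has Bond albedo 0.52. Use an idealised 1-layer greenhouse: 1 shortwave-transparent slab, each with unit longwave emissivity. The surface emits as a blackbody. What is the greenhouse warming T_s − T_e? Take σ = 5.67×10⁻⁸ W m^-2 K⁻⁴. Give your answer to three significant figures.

Irradiance scales as 1/d², so S = 1361 W m^-2 × (1/9.70)² = 14.46 W m^-2.
OLR = S(1−α)/4 = 1.736 W m^-2; the top layer radiates at T_e = 74.38 K.
T_s = (N+1)^(1/4)·T_e = 88.46 K.
Warming: T_s − T_e = 14.07 K.

14.1 K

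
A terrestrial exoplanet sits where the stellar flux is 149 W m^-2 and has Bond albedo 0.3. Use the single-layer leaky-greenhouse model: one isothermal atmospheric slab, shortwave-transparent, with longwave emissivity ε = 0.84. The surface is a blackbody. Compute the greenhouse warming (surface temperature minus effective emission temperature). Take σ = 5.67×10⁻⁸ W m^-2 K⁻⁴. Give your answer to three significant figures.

21.4 kelvin

Effective emission temperature (TOA balance): σT_e⁴ = S(1−α)/4 = 26.07 W m^-2 → T_e = 146.4 K.
The surface balance (absorbed SW + ε·downward IR = σT_s⁴) with T_a⁴ = T_s⁴/2 reduces to T_s = T_e·[2/(2−ε)]^¼ = 167.8 K.
The atmosphere warms the surface by 21.36 K.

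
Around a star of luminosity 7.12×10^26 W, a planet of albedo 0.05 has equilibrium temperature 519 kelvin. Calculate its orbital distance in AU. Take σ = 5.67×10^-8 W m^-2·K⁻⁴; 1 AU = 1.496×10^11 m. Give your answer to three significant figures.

Required flux: S = 4σT⁴/(1−α) = 17320 W m^-2.
Then d = [L/(4πS)]^(1/2) = 5.719×10^10 m, i.e. 0.3823 AU.

0.382 AU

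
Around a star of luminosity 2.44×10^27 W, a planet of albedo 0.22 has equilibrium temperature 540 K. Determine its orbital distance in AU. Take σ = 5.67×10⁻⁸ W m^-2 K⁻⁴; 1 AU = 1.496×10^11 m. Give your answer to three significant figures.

0.592 AU

The flux needed for this T is 4σT⁴/(1−0.22) = 24720 W m^-2.
From L = 4πd²S, d = √(2.44×10^27/(4π·24720)) = 8.862×10^10 m = 0.5924 AU.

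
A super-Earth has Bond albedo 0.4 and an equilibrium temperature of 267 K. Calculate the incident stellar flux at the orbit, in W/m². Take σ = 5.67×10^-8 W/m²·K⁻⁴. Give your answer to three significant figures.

1920 W/m²

Invert the energy balance for S: S = 4σT⁴/(1−α).
The emitted flux is σT⁴ = 288.2 W/m².
S = 4·288.2/0.6 = 1921 W/m².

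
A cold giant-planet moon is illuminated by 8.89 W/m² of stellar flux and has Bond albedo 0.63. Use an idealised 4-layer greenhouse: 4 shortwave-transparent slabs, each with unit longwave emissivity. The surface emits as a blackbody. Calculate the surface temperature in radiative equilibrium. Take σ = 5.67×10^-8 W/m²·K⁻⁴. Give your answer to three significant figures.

Top-of-atmosphere balance: σT_e⁴ = S(1−α)/4 = 0.8223 W/m² → T_e = 61.71 K.
For an N-layer opaque stack, T_s⁴ = (N+1)T_e⁴, hence T_s = (5)^(1/4)×61.71 K = 92.28 K.

92.3 K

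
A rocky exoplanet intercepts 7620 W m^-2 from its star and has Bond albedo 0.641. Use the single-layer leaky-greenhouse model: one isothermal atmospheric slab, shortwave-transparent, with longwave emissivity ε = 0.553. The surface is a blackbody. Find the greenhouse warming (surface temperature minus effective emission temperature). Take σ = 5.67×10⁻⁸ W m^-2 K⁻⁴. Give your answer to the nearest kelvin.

At the top of the atmosphere, σT_e⁴ = S(1−α)/4 = 683.9 W m^-2, giving T_e = 331.4 K.
Surface balance with a leaky layer gives σT_s⁴ = σT_e⁴·2/(2−ε), so T_s = T_e·[2/(2−0.553)]^(1/4) = 359.3 K.
T_s − T_e = 359.3 − 331.4 = 27.93 K.

28 K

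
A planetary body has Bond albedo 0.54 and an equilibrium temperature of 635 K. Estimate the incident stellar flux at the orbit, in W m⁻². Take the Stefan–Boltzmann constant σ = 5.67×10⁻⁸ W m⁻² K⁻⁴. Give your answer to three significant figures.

80200 W m⁻²

Invert the energy balance for S: S = 4σT⁴/(1−α).
The emitted flux is σT⁴ = 9219 W m⁻².
S = 4·9219/0.46 = 80160 W m⁻².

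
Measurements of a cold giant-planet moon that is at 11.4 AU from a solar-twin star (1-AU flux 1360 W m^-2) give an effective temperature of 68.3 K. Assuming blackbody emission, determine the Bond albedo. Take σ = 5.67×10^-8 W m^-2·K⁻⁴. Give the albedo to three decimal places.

Flux at the orbit: S = 1360/(11.4)² = 10.46 W m^-2.
Energy balance: S(1−α)/4 = σT⁴, so 1−α = 4σT⁴/S.
4σT⁴ = 4·5.67×10⁻⁸·(68.3)⁴ = 4.935 W m^-2.
Hence α = 1 − 4.935/10.46 = 0.5284.

0.528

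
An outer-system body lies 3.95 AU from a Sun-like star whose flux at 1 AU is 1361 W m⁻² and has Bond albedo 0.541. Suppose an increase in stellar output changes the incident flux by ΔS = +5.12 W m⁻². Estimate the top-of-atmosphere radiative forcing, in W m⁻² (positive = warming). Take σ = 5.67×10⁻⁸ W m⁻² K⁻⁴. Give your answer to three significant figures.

0.588 W m⁻²

Irradiance scales as 1/d², so S = 1361 W m⁻² × (1/3.95)² = 87.23 W m⁻².
Only a fraction (1−α) is absorbed and it's spread over 4πR², so ΔF = (1−α)ΔS/4 = 0.5875 W m⁻².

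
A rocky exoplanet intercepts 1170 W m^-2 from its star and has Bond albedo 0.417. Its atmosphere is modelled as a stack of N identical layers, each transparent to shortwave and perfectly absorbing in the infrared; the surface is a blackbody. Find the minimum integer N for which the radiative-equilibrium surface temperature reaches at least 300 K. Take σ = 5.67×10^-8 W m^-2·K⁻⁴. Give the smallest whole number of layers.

2

OLR = S(1−α)/4 = 170.5 W m^-2; the top layer radiates at T_e = 234.2 K.
Need (N+1)T_e⁴ ≥ T_s⁴, i.e. N+1 ≥ (300/234.2)⁴ = 2.693.
The minimum whole number is N = 2.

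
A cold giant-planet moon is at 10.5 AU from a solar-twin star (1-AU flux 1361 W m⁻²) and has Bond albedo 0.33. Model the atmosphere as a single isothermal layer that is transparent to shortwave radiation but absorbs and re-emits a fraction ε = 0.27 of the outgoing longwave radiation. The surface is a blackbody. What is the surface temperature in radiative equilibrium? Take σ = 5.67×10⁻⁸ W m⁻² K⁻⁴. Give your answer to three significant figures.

Irradiance scales as 1/d², so S = 1361 W m⁻² × (1/10.5)² = 12.34 W m⁻².
Effective emission temperature (TOA balance): σT_e⁴ = S(1−α)/4 = 2.068 W m⁻² → T_e = 77.71 K.
For a single slab of emissivity ε, T_s⁴ = 2T_e⁴/(2−ε); thus T_s = 77.71·(1.156)^(1/4) = 80.58 K.

80.6 K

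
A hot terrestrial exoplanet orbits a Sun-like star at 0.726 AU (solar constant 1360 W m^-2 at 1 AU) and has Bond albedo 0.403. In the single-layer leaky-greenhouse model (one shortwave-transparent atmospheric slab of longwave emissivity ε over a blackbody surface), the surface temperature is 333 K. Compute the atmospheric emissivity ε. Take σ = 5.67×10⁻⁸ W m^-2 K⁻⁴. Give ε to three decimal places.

Irradiance scales as 1/d², so S = 1360 W m^-2 × (1/0.726)² = 2580 W m^-2.
Effective temperature: T_e = [S(1−α)/(4σ)]^(1/4) = 287.1 K.
Since (2−ε)/2 = (T_e/T_s)⁴ = 0.5524, ε = 0.8953.

0.895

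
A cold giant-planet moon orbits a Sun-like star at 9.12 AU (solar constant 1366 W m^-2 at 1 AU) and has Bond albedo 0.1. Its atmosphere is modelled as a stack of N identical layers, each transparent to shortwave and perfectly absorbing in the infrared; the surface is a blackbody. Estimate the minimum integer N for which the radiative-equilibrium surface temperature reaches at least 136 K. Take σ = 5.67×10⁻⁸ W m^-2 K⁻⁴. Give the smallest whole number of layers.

5

Irradiance scales as 1/d², so S = 1366 W m^-2 × (1/9.12)² = 16.42 W m^-2.
The effective emission temperature is T_e = [S(1−α)/(4σ)]^¼ = 89.85 K.
Need (N+1)T_e⁴ ≥ T_s⁴, i.e. N+1 ≥ (136/89.85)⁴ = 5.249.
The minimum whole number is N = 5.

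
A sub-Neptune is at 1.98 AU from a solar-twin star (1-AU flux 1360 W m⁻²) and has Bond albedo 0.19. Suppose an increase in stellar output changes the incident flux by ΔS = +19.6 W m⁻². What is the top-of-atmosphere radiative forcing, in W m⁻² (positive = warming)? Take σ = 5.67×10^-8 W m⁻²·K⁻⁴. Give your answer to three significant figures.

Irradiance scales as 1/d², so S = 1360 W m⁻² × (1/1.98)² = 346.9 W m⁻².
TOA radiative forcing: ΔF = (1−α)ΔS/4 = 0.81·(+19.6)/4 = 3.969 W m⁻².

3.97 W m⁻²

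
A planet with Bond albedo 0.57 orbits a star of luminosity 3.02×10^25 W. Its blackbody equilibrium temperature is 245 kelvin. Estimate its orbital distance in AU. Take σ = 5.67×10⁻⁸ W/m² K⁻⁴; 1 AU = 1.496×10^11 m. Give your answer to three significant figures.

0.238 AU

The flux needed for this T is 4σT⁴/(1−0.57) = 1900 W/m².
From L = 4πd²S, d = √(3.02×10^25/(4π·1900)) = 3.556×10^10 m = 0.2377 AU.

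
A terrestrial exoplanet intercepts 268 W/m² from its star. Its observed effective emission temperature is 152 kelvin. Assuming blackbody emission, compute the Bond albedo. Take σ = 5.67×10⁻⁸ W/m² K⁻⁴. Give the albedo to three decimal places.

0.548

Energy balance: S(1−α)/4 = σT⁴, so 1−α = 4σT⁴/S.
4σT⁴ = 4·5.67×10⁻⁸·(152)⁴ = 121.1 W/m².
Hence α = 1 − 121.1/268.0 = 0.5483.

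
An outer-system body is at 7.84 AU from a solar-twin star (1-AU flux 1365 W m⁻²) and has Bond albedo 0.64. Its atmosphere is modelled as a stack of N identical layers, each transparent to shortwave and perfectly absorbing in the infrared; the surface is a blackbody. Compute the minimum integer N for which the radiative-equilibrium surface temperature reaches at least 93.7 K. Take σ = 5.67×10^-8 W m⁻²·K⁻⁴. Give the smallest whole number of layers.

Irradiance scales as 1/d², so S = 1365 W m⁻² × (1/7.84)² = 22.21 W m⁻².
Top-of-atmosphere balance: σT_e⁴ = S(1−α)/4 = 1.999 W m⁻² → T_e = 77.05 K.
T_s = (N+1)^(1/4)·T_e ≥ 93.7 K requires N+1 ≥ (T_s/T_e)⁴ = (93.7/77.05)⁴ = 2.187.
So N ≥ 1.187; the smallest integer is N = 2.

2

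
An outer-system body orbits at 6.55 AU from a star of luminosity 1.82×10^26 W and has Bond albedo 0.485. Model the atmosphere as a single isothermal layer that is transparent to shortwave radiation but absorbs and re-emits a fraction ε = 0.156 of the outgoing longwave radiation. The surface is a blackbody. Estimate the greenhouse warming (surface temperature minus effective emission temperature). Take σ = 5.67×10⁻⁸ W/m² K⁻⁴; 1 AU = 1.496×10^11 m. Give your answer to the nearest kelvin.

Orbital distance: d = 6.55 AU = 9.799×10^11 m.
S = L/(4πd²) = 15.08 W/m².
Effective emission temperature (TOA balance): σT_e⁴ = S(1−α)/4 = 1.942 W/m² → T_e = 76.50 K.
The surface balance (absorbed SW + ε·downward IR = σT_s⁴) with T_a⁴ = T_s⁴/2 reduces to T_s = T_e·[2/(2−ε)]^¼ = 78.07 K.
T_s − T_e = 78.07 − 76.50 = 1.569 K.

2 K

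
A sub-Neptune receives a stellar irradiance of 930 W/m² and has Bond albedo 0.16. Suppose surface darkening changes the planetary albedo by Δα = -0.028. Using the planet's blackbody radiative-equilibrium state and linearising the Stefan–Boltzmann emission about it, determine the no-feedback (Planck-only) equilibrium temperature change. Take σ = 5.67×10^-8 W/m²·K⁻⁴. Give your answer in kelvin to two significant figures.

2.0 K

The baseline emission temperature is T_e = 242.3 K.
The change in absorbed flux is Δ[S(1−α)/4] = −SΔα/4 = 6.510 W/m².
Linearising σT⁴ gives d(σT⁴)/dT = 4σT_e³ = 3.225 W/m² per K.
ΔT₀ = ΔF/λ_P = 6.510/3.225 = 2.02 K.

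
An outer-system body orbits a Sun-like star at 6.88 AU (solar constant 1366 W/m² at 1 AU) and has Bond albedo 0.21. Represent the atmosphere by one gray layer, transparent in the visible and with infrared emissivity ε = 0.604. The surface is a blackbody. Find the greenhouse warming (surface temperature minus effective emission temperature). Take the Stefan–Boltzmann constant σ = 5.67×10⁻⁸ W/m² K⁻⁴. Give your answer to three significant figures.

9.42 K

By the inverse-square law, S = 1366/6.88² = 28.86 W/m².
At the top of the atmosphere, σT_e⁴ = S(1−α)/4 = 5.700 W/m², giving T_e = 100.1 K.
For a single slab of emissivity ε, T_s⁴ = 2T_e⁴/(2−ε); thus T_s = 100.1·(1.433)^(1/4) = 109.5 K.
The atmosphere warms the surface by 9.417 K.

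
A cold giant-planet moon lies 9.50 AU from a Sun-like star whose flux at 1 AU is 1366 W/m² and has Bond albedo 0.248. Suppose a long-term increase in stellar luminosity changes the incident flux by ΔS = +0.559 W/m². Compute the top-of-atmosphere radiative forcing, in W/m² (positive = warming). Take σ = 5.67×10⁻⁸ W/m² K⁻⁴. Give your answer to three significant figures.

Flux at the orbit: S = 1366/(9.50)² = 15.14 W/m².
ΔF = Δ[S(1−α)]/4 = (1−0.248)·+0.559/4 = 0.1051 W/m².

0.105 W/m²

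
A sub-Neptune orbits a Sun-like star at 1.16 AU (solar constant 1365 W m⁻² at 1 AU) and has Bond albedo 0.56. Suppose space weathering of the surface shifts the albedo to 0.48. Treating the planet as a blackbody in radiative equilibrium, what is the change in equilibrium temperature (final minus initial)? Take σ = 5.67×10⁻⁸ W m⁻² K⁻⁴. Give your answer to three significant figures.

8.98 K

Irradiance scales as 1/d², so S = 1365 W m⁻² × (1/1.16)² = 1014 W m⁻².
Initial: T₁ = [S(1−0.56)/(4σ)]^(1/4) = 210.6 K.
Final:   T₂ = [S(1−0.48)/(4σ)]^(1/4) = 219.6 K.
ΔT = T₂ − T₁ = 8.983 K.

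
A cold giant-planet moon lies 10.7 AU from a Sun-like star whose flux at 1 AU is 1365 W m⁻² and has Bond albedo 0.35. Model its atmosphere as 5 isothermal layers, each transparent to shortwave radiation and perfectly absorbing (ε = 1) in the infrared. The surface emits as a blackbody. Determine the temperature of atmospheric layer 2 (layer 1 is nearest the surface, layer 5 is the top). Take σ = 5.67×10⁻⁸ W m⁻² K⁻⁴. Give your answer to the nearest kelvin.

Irradiance scales as 1/d², so S = 1365 W m⁻² × (1/10.7)² = 11.92 W m⁻².
The effective emission temperature is T_e = [S(1−α)/(4σ)]^¼ = 76.46 K.
The net upward flux σT_e⁴ is constant between every pair of levels, so T_k⁴ = (N+1−k)T_e⁴.
T_2 = (4)^(1/4)·76.46 = 108.1 K.

108 K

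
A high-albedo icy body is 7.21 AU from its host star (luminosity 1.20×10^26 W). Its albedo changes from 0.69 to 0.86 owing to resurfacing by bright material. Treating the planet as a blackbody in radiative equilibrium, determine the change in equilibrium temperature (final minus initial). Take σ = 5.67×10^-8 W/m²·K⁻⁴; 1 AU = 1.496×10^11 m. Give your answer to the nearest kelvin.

Orbital distance: d = 7.21 AU = 1.079×10^12 m.
Spreading L over a sphere of radius d: S = 1.20×10^26/(4π·1.08×10^12²) = 8.208 W/m².
Initial: T₁ = [S(1−0.69)/(4σ)]^(1/4) = 57.87 K.
Final:   T₂ = [S(1−0.86)/(4σ)]^(1/4) = 47.44 K.
Change: 47.44 − 57.87 = -10.43 K.

-10 kelvin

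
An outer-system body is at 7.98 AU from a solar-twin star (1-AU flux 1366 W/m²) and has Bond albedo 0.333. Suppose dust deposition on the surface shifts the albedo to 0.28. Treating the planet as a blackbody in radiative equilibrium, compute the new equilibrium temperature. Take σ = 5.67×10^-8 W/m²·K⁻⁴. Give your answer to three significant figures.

90.8 kelvin

Flux at the orbit: S = 1366/(7.98)² = 21.45 W/m².
With the new albedo, S(1−α₂)/4 = 3.861 W/m², so T₂ = 90.84 K.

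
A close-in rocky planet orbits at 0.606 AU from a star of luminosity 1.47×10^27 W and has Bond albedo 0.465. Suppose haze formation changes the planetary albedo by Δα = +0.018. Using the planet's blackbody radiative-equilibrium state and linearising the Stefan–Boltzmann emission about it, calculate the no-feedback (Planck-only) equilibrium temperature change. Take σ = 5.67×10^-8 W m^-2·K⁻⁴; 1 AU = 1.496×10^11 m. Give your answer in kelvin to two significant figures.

-3.6 K

Orbital distance: d = 0.606 AU = 9.066×10^10 m.
Spreading L over a sphere of radius d: S = 1.47×10^27/(4π·9.07×10^10²) = 14230 W m^-2.
Reference equilibrium: T_e = [S(1−α)/(4σ)]^(1/4) = 428.1 K.
ΔF = −(S/4)Δα = −(14230/4)×(+0.018) = -64.05 W m^-2.
Linearising σT⁴ gives d(σT⁴)/dT = 4σT_e³ = 17.79 W m^-2 per K.
So ΔT₀ = -64.05/17.79 = -3.60 K.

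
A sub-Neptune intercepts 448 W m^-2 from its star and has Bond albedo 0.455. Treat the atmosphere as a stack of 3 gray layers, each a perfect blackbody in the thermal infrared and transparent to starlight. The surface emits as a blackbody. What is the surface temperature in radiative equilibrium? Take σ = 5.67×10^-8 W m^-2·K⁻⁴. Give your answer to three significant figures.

256 K

Top-of-atmosphere balance: σT_e⁴ = S(1−α)/4 = 61.04 W m^-2 → T_e = 181.1 K.
For an N-layer opaque stack, T_s⁴ = (N+1)T_e⁴, hence T_s = (4)^(1/4)×181.1 K = 256.2 K.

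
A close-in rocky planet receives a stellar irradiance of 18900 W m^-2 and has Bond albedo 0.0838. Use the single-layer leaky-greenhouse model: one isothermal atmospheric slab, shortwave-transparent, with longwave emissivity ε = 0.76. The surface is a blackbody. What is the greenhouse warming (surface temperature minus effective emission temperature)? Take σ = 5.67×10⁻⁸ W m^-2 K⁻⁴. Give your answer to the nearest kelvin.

The planet radiates to space at T_e = [S(1−α)/(4σ)]^(1/4) = 525.7 K.
Surface balance with a leaky layer gives σT_s⁴ = σT_e⁴·2/(2−ε), so T_s = T_e·[2/(2−0.76)]^(1/4) = 592.4 K.
Greenhouse warming: T_s − T_e = 66.73 K.

67 kelvin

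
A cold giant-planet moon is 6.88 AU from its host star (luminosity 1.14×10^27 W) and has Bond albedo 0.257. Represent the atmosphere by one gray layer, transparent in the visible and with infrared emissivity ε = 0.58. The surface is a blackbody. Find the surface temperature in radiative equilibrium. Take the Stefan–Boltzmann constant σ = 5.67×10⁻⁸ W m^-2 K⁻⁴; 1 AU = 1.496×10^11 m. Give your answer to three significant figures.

141 kelvin

Orbital distance: d = 6.88 AU = 1.029×10^12 m.
Flux at the orbit: S = L/(4πd²) = 1.14×10^27/(4π·(1.03×10^12)²) = 85.64 W m^-2.
Effective emission temperature (TOA balance): σT_e⁴ = S(1−α)/4 = 15.91 W m^-2 → T_e = 129.4 K.
Surface balance with a leaky layer gives σT_s⁴ = σT_e⁴·2/(2−ε), so T_s = T_e·[2/(2−0.58)]^(1/4) = 141.0 K.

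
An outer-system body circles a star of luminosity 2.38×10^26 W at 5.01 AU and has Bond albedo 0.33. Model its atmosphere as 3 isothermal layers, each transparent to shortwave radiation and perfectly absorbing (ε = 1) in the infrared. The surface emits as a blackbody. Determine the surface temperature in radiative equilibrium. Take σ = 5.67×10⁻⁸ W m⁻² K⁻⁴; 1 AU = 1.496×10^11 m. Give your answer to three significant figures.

141 K

Orbital distance: d = 5.01 AU = 7.495×10^11 m.
Flux at the orbit: S = L/(4πd²) = 2.38×10^26/(4π·(7.49×10^11)²) = 33.72 W m⁻².
Top-of-atmosphere balance: σT_e⁴ = S(1−α)/4 = 5.647 W m⁻² → T_e = 99.90 K.
Layer-by-layer balance gives σT_s⁴ = (N+1)σT_e⁴, so T_s = 4^¼·99.90 = 141.3 K.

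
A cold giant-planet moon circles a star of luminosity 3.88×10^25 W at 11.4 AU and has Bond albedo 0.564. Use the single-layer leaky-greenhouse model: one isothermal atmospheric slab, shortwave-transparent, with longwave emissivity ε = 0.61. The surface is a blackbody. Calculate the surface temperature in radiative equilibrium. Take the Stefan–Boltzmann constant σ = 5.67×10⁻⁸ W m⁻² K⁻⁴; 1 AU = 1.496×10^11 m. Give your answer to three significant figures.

41.4 K

d = 11.4 × 1.496×10^11 m = 1.705×10^12 m.
Spreading L over a sphere of radius d: S = 3.88×10^25/(4π·1.71×10^12²) = 1.062 W m⁻².
The planet radiates to space at T_e = [S(1−α)/(4σ)]^(1/4) = 37.80 K.
For a single slab of emissivity ε, T_s⁴ = 2T_e⁴/(2−ε); thus T_s = 37.80·(1.439)^(1/4) = 41.40 K.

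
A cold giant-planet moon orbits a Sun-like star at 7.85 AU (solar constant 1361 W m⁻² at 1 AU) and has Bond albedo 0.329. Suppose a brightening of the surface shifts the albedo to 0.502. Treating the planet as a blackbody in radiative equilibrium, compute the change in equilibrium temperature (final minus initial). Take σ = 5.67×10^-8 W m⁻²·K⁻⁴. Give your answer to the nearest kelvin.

-6 K

Irradiance scales as 1/d², so S = 1361 W m⁻² × (1/7.85)² = 22.09 W m⁻².
Initial: T₁ = [S(1−0.329)/(4σ)]^(1/4) = 89.91 K.
With α = 0.502, T₂ = 83.45 K.
ΔT = T₂ − T₁ = -6.458 K.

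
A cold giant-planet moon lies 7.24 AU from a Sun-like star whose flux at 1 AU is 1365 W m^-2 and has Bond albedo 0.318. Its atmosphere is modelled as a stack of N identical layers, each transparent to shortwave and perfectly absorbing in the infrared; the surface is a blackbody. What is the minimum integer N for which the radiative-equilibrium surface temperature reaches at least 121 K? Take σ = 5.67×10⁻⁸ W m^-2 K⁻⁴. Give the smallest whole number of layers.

2

Flux at the orbit: S = 1365/(7.24)² = 26.04 W m^-2.
Top-of-atmosphere balance: σT_e⁴ = S(1−α)/4 = 4.440 W m^-2 → T_e = 94.07 K.
Need (N+1)T_e⁴ ≥ T_s⁴, i.e. N+1 ≥ (121/94.07)⁴ = 2.737.
So N ≥ 1.737; the smallest integer is N = 2.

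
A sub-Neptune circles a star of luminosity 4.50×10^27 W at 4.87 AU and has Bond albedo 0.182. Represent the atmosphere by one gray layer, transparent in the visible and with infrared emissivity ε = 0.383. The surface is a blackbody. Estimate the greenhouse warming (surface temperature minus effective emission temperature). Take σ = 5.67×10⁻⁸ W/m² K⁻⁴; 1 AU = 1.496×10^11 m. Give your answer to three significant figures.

Orbital distance: d = 4.87 AU = 7.286×10^11 m.
Spreading L over a sphere of radius d: S = 4.50×10^27/(4π·7.29×10^11²) = 674.7 W/m².
The planet radiates to space at T_e = [S(1−α)/(4σ)]^(1/4) = 222.1 K.
The surface balance (absorbed SW + ε·downward IR = σT_s⁴) with T_a⁴ = T_s⁴/2 reduces to T_s = T_e·[2/(2−ε)]^¼ = 234.2 K.
Greenhouse warming: T_s − T_e = 12.12 K.

12.1 K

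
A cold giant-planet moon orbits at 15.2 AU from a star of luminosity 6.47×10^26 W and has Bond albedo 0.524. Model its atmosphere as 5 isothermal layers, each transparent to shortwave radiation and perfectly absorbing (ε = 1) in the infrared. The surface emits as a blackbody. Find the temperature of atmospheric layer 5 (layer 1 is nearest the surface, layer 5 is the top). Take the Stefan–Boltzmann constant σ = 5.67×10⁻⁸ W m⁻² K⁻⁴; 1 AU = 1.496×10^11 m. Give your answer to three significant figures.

d = 15.2 × 1.496×10^11 m = 2.274×10^12 m.
Spreading L over a sphere of radius d: S = 6.47×10^26/(4π·2.27×10^12²) = 9.957 W m⁻².
The effective emission temperature is T_e = [S(1−α)/(4σ)]^¼ = 67.61 K.
In the N-layer model, layer k (counted from the surface) has T_k = (N+1−k)^(1/4)·T_e.
T_5 = (1)^(1/4)·67.61 = 67.61 K.

67.6 K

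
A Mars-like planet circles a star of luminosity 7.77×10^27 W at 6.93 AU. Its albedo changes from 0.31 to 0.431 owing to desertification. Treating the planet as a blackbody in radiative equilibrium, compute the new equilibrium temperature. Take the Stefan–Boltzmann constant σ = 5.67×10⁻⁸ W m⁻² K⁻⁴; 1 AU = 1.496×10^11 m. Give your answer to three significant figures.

195 K

Orbital distance: d = 6.93 AU = 1.037×10^12 m.
Spreading L over a sphere of radius d: S = 7.77×10^27/(4π·1.04×10^12²) = 575.3 W m⁻².
With the new albedo, S(1−α₂)/4 = 81.83 W m⁻², so T₂ = 194.9 K.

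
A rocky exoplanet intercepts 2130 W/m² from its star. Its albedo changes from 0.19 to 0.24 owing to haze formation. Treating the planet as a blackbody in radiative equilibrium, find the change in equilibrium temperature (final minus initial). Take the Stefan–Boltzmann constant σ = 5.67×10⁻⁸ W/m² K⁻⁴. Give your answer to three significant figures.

-4.67 kelvin

Before: T₁ = [2130·0.81/(4σ)]^(1/4) = 295.3 K.
Final:   T₂ = [S(1−0.24)/(4σ)]^(1/4) = 290.7 K.
ΔT = T₂ − T₁ = -4.667 K.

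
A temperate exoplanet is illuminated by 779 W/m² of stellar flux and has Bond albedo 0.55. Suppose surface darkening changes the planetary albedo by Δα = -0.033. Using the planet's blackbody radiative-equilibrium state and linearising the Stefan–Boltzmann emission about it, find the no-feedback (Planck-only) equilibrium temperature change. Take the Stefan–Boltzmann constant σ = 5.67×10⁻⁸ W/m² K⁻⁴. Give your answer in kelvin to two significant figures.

Unperturbed T_e = [779.0·(1−0.55)/(4σ)]^¼ = 198.3 K.
TOA radiative forcing: ΔF = −S·Δα/4 = −779.0·(-0.033)/4 = 6.427 W/m².
Planck response: λ_P = 4σT_e³ = 4·5.67×10⁻⁸·(198.3)³ = 1.768 W/m²/K.
So ΔT₀ = 6.427/1.768 = 3.64 K.

3.6 kelvin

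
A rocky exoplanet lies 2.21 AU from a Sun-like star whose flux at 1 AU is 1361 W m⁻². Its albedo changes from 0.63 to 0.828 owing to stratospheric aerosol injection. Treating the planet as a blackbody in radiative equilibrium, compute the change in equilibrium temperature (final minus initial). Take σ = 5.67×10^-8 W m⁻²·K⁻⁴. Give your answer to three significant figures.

Flux at the orbit: S = 1361/(2.21)² = 278.7 W m⁻².
Before: T₁ = [278.7·0.37/(4σ)]^(1/4) = 146.0 K.
With α = 0.828, T₂ = 120.6 K.
Change: 120.6 − 146.0 = -25.45 K.

-25.4 K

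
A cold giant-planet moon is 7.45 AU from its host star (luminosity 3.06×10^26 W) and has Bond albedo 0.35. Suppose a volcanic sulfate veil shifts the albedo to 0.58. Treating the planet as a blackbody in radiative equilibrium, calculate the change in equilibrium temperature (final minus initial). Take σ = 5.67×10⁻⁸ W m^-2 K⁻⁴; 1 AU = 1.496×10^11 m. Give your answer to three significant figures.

-8.95 kelvin

d = 7.45 × 1.496×10^11 m = 1.115×10^12 m.
S = L/(4πd²) = 19.60 W m^-2.
With α = 0.35, T₁ = 86.58 K.
After:  T₂ = [19.60·0.42/(4σ)]^(1/4) = 77.62 K.
ΔT = T₂ − T₁ = -8.955 K.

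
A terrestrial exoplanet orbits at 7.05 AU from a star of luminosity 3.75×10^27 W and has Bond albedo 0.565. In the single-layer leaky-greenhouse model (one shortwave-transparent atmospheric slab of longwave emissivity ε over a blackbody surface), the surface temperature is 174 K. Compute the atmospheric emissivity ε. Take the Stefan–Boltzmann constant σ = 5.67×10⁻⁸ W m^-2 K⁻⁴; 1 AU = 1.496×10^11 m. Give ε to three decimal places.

d = 7.05 × 1.496×10^11 m = 1.055×10^12 m.
Spreading L over a sphere of radius d: S = 3.75×10^27/(4π·1.05×10^12²) = 268.3 W m^-2.
Effective temperature: T_e = [S(1−α)/(4σ)]^(1/4) = 150.6 K.
Since (2−ε)/2 = (T_e/T_s)⁴ = 0.5613, ε = 0.8773.

0.877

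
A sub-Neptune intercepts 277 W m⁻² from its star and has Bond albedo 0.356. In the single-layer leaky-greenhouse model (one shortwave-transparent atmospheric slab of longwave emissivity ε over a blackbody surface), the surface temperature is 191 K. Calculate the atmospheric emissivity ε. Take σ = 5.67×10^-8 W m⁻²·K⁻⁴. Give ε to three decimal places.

Effective temperature: T_e = [S(1−α)/(4σ)]^(1/4) = 167.5 K.
Since (2−ε)/2 = (T_e/T_s)⁴ = 0.5910, ε = 0.8180.

0.818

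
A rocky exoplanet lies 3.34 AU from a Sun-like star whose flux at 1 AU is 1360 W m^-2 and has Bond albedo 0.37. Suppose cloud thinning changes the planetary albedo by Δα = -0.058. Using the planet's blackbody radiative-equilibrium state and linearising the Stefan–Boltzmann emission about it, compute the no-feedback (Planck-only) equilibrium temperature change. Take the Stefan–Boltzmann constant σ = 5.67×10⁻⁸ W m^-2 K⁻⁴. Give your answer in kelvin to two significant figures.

Irradiance scales as 1/d², so S = 1360 W m^-2 × (1/3.34)² = 121.9 W m^-2.
Reference equilibrium: T_e = [S(1−α)/(4σ)]^(1/4) = 135.7 K.
TOA radiative forcing: ΔF = −S·Δα/4 = −121.9·(-0.058)/4 = 1.768 W m^-2.
The Planck feedback parameter is 4σT_e³ = 0.5662 W m^-2/K.
Hence the no-feedback warming is ΔF/(4σT_e³) = 3.12 K.

3.1 K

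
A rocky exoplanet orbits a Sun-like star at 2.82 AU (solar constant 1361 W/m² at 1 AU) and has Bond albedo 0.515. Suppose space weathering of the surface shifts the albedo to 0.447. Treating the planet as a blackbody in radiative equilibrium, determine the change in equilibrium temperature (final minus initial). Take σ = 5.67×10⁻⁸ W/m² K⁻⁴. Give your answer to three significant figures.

4.61 kelvin

Irradiance scales as 1/d², so S = 1361 W/m² × (1/2.82)² = 171.1 W/m².
Initial: T₁ = [S(1−0.515)/(4σ)]^(1/4) = 138.3 K.
Final:   T₂ = [S(1−0.447)/(4σ)]^(1/4) = 142.9 K.
ΔT = T₂ − T₁ = 4.612 K.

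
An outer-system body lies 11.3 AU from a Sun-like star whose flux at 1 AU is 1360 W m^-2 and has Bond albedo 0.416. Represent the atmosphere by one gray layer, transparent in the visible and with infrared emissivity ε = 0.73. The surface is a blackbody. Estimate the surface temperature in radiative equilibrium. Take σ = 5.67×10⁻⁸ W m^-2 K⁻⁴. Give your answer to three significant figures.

By the inverse-square law, S = 1360/11.3² = 10.65 W m^-2.
Effective emission temperature (TOA balance): σT_e⁴ = S(1−α)/4 = 1.555 W m^-2 → T_e = 72.37 K.
The surface balance (absorbed SW + ε·downward IR = σT_s⁴) with T_a⁴ = T_s⁴/2 reduces to T_s = T_e·[2/(2−ε)]^¼ = 81.07 K.

81.1 K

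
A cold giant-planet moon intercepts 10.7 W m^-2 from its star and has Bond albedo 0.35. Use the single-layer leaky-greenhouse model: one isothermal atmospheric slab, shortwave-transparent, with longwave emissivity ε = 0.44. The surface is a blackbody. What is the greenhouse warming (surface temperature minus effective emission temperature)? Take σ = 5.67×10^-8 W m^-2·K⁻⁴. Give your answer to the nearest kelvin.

Effective emission temperature (TOA balance): σT_e⁴ = S(1−α)/4 = 1.739 W m^-2 → T_e = 74.42 K.
The surface balance (absorbed SW + ε·downward IR = σT_s⁴) with T_a⁴ = T_s⁴/2 reduces to T_s = T_e·[2/(2−ε)]^¼ = 79.18 K.
Greenhouse warming: T_s − T_e = 4.769 K.

5 kelvin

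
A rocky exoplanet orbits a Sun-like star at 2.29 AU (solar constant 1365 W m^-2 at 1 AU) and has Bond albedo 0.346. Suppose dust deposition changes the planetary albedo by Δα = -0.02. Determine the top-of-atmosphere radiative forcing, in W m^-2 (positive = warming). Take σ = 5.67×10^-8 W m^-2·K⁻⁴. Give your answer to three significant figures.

1.30 W m^-2

Flux at the orbit: S = 1365/(2.29)² = 260.3 W m^-2.
The change in absorbed flux is Δ[S(1−α)/4] = −SΔα/4 = 1.301 W m^-2.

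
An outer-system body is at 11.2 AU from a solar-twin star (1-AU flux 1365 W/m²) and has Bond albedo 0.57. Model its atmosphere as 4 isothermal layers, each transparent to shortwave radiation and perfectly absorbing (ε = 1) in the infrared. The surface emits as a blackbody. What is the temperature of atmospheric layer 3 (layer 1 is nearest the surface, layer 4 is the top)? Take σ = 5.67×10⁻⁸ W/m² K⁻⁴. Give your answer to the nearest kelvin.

By the inverse-square law, S = 1365/11.2² = 10.88 W/m².
OLR = S(1−α)/4 = 1.170 W/m²; the top layer radiates at T_e = 67.40 K.
The net upward flux σT_e⁴ is constant between every pair of levels, so T_k⁴ = (N+1−k)T_e⁴.
T_3 = (2)^(1/4)·67.40 = 80.15 K.

80 K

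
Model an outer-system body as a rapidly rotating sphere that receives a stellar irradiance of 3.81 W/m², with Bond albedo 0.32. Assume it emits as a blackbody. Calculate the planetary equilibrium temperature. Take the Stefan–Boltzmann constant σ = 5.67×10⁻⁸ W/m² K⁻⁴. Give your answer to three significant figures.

58.1 kelvin

Absorbed flux (global mean): S(1−α)/4 = 3.810·0.68/4 = 0.6477 W/m².
Balancing against σT⁴: T = (0.6477/5.67×10⁻⁸)^(1/4) = 58.14 K.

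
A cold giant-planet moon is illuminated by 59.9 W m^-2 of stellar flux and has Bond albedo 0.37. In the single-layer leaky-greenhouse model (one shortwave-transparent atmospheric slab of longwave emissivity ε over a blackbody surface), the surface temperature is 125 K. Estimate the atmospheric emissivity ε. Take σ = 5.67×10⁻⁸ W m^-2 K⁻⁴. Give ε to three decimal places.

0.637

Effective temperature: T_e = [S(1−α)/(4σ)]^(1/4) = 113.6 K.
T_s⁴ = T_e⁴·2/(2−ε) → ε = 2 − 2(T_e/T_s)⁴ = 2 − 2·(113.6/125)⁴ = 0.6369.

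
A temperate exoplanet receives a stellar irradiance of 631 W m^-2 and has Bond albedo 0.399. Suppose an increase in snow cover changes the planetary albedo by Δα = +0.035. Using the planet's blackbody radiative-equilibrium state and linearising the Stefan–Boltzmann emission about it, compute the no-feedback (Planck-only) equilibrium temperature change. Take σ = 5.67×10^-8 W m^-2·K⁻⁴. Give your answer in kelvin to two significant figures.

Unperturbed T_e = [631.0·(1−0.399)/(4σ)]^¼ = 202.2 K.
ΔF = −(S/4)Δα = −(631.0/4)×(+0.035) = -5.521 W m^-2.
The Planck feedback parameter is 4σT_e³ = 1.875 W m^-2/K.
So ΔT₀ = -5.521/1.875 = -2.94 K.

-2.9 K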